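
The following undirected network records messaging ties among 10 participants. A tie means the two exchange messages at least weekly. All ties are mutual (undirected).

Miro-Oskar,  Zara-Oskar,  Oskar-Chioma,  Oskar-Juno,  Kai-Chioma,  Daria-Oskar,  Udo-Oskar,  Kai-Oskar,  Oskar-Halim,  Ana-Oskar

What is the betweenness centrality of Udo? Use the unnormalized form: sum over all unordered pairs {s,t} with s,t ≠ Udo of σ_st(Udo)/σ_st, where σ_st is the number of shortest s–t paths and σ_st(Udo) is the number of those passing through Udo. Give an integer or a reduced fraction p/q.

0

No shortest path between any pair of other nodes passes through Udo.
Summing the contributions gives betweenness(Udo) = 0.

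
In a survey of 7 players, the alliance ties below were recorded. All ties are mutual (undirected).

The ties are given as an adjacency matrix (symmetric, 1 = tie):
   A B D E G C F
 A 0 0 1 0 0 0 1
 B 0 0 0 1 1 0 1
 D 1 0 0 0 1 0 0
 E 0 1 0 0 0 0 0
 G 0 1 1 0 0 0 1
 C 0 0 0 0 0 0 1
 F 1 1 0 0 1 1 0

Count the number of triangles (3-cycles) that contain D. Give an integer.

D's neighbors are A and G, but none of them are tied to each other, so no triangle contains D.

0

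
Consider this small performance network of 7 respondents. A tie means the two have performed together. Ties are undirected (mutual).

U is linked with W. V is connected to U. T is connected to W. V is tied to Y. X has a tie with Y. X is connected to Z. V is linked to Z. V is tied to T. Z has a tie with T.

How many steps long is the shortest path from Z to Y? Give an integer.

2

One shortest route is Z – X – Y, which uses 2 edges, and Z and Y are not directly tied, so nothing shorter exists. So d(Z,Y) = 2.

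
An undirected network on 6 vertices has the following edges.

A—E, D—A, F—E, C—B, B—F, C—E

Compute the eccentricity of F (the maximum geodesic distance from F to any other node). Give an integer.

Distances from F: A:2, B:1, C:2, D:3, E:1.
The largest is 3 (to D), so the eccentricity of F is 3.

3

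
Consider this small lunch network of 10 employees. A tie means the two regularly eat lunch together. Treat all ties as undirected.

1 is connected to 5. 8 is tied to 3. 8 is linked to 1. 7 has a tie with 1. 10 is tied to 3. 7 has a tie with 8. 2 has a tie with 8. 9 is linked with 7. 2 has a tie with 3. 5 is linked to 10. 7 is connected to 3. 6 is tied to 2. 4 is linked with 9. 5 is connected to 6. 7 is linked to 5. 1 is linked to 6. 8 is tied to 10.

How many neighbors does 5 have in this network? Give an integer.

5 is directly tied to 1, 6, 7, and 10. That is 4 neighbors, so the degree of 5 is 4.

4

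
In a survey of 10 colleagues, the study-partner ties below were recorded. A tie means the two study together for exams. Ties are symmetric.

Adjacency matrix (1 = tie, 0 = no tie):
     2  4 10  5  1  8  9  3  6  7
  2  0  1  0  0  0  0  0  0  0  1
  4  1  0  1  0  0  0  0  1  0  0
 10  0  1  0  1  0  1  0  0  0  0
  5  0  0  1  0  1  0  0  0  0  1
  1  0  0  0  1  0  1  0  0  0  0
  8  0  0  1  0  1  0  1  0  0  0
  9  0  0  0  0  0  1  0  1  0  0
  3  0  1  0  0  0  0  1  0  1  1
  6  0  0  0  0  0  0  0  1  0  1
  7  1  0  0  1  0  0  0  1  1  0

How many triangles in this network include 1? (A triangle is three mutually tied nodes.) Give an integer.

0

1's neighbors are 5 and 8, but none of them are tied to each other, so no triangle contains 1.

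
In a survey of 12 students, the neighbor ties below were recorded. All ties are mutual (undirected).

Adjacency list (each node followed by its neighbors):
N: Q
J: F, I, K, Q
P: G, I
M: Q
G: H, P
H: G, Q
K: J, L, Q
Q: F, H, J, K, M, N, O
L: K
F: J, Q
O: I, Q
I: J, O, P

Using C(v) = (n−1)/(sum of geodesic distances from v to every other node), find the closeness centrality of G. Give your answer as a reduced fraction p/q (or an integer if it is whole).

Distances from G: F:3, H:1, I:2, J:3, K:3, L:4, M:3, N:3, O:3, P:1, Q:2. Sum = 28.
n = 12, so closeness = 11/28.

11/28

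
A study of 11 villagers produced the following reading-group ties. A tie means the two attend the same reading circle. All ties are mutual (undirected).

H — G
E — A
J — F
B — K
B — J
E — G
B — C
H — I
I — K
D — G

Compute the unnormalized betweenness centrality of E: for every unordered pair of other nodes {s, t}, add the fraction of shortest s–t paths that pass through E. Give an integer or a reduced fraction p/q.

Pairs whose geodesics pass through E — J–A: 1; H–A: 1; A–B: 1; A–K: 1; A–C: 1; A–I: 1; A–F: 1; A–G: 1; A–D: 1.
All other pairs contribute 0.
Summing the contributions gives betweenness(E) = 9.

9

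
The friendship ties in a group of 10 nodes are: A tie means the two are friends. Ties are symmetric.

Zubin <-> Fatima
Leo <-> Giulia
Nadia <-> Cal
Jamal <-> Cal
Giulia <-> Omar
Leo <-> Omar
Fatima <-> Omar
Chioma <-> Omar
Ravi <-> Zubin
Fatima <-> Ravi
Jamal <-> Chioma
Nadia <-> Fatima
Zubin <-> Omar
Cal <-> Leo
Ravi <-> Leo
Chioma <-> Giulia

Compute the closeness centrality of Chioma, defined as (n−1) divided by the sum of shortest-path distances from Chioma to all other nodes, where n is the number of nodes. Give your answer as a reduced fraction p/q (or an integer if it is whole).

Distances from Chioma: Cal:2, Fatima:2, Giulia:1, Jamal:1, Leo:2, Nadia:3, Omar:1, Ravi:3, Zubin:2. Sum = 17.
n = 10, so closeness = 9/17.

9/17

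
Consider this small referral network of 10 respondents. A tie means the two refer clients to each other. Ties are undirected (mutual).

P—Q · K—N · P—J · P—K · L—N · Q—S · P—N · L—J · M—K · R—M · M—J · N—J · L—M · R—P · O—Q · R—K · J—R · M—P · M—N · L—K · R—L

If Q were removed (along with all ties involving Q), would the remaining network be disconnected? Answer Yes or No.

Removing Q leaves {O} with no path to {S}, so the network splits into 3 components. Q is a cut vertex.

Yes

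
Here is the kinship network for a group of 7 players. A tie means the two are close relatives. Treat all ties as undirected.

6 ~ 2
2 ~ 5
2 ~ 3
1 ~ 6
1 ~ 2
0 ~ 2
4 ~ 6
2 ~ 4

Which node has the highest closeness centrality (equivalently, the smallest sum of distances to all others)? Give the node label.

2

Farness (sum of distances to all others) for each node — 0:11, 1:10, 2:6, 3:11, 4:10, 5:11, 6:9.
The smallest farness is 6, for 2, so 2 has the highest closeness.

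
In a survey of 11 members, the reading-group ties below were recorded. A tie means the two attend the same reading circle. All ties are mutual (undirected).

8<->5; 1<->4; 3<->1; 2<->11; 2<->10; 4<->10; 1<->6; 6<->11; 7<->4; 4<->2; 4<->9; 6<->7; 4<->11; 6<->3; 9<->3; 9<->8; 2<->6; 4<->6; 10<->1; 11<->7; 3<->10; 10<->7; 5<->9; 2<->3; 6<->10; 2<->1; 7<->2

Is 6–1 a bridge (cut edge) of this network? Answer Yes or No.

Even without that edge, 6 still reaches 1 via 6 – 4 – 1, so the network stays connected. Not a bridge.

No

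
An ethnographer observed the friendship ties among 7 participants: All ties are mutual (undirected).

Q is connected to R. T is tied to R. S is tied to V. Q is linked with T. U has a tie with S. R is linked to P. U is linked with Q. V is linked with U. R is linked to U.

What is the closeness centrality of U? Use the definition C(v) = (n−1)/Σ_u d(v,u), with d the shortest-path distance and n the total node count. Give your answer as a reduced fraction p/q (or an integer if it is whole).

3/4

Distances from U: P:2, Q:1, R:1, S:1, T:2, V:1. Sum = 8.
n = 7, so closeness = 6/8 = 3/4.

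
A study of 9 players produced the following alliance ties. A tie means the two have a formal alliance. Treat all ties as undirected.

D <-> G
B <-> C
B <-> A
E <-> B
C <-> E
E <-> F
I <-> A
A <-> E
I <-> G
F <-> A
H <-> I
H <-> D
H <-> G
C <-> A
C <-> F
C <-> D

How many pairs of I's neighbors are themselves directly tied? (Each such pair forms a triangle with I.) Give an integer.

1

I's neighbors: A, G, and H.
Neighbor pairs that are themselves tied: I–G–H. Each forms one triangle with I, for 1 in total.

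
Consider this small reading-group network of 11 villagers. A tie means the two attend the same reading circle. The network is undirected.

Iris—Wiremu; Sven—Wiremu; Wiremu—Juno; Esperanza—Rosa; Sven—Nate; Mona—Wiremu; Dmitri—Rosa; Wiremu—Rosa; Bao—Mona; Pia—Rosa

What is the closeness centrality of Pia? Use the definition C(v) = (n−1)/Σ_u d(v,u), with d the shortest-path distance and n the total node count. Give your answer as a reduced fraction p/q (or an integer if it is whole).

10/27

Distances from Pia: Bao:4, Dmitri:2, Esperanza:2, Iris:3, Juno:3, Mona:3, Nate:4, Rosa:1, Sven:3, Wiremu:2. Sum = 27.
n = 11, so closeness = 10/27.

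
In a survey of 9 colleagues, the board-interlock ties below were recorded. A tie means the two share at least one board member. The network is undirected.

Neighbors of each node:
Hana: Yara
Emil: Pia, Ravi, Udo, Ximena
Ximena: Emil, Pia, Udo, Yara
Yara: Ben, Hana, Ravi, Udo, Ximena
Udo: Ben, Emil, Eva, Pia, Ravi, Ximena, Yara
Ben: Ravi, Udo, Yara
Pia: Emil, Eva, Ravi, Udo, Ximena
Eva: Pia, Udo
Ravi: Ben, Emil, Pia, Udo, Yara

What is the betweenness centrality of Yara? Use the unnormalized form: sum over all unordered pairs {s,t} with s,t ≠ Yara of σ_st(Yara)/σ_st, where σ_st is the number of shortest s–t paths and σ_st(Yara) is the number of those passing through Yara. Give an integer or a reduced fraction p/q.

Pairs whose geodesics pass through Yara — Emil–Hana: 3/3; Pia–Hana: 3/3; Hana–Udo: 1; Hana–Ravi: 1; Hana–Eva: 1; Hana–Ximena: 1; Hana–Ben: 1; Ravi–Ximena: 1/4; Ximena–Ben: 1/2.
All other pairs contribute 0.
Summing the contributions gives betweenness(Yara) = 31/4.

31/4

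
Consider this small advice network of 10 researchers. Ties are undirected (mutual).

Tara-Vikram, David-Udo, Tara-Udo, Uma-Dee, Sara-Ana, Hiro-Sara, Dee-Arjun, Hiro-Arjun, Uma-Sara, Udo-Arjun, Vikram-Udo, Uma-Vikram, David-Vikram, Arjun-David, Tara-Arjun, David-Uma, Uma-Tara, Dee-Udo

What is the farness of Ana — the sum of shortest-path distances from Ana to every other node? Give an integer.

Distances from Ana: Arjun:3, David:3, Dee:3, Hiro:2, Sara:1, Tara:3, Udo:4, Uma:2, Vikram:3.
Sum = 3 + 3 + 3 + 2 + 1 + 3 + 4 + 2 + 3 = 24.

24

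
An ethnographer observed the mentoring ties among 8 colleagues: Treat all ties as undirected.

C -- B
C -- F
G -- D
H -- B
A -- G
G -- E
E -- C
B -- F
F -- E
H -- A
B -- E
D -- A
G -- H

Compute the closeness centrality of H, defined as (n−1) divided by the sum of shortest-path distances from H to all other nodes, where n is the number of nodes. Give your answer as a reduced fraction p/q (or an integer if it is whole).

Distances from H: A:1, B:1, C:2, D:2, E:2, F:2, G:1. Sum = 11.
n = 8, so closeness = 7/11.

7/11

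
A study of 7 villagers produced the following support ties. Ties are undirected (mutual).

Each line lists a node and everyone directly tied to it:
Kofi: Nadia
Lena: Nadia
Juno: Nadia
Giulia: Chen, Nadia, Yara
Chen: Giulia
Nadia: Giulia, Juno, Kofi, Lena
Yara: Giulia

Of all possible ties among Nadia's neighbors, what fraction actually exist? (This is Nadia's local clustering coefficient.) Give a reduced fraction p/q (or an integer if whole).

0

Nadia's neighbors: Giulia, Juno, Kofi, and Lena (k = 4).
Possible neighbor pairs: C(4,2) = 6. Edges among them: none → e = 0.
Clustering(Nadia) = 0/6 = 0.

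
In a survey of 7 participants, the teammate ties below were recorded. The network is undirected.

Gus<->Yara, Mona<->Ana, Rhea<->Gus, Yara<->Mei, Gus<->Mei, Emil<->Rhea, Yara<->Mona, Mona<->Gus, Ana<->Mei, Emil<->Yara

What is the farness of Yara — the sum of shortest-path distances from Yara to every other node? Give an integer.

Distances from Yara: Ana:2, Emil:1, Gus:1, Mei:1, Mona:1, Rhea:2.
Sum = 2 + 1 + 1 + 1 + 1 + 2 = 8.

8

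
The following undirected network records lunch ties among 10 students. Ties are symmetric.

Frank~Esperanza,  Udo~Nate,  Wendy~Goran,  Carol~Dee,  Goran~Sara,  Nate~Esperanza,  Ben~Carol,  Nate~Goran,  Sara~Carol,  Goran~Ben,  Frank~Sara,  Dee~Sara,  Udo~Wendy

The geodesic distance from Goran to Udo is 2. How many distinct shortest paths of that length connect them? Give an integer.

The shortest distance is 2. The length-2 paths are: Goran–Wendy–Udo; Goran–Nate–Udo.
That gives 2 distinct shortest paths.

2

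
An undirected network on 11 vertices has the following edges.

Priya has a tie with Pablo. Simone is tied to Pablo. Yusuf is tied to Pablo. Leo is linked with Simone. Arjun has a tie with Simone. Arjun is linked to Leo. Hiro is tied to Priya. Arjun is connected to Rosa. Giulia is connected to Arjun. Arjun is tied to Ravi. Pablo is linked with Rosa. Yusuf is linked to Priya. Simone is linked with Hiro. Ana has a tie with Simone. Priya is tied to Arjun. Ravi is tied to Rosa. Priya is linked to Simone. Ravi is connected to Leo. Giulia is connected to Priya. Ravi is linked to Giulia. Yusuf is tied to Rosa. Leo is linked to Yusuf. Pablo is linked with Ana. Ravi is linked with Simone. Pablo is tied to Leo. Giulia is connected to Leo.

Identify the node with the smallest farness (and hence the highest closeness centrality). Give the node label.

Farness (sum of distances to all others) for each node — Ana:19, Arjun:14, Giulia:17, Hiro:19, Leo:14, Pablo:14, Priya:14, Ravi:15, Rosa:17, Simone:13, Yusuf:16.
The smallest farness is 13, for Simone, so Simone has the highest closeness.

Simone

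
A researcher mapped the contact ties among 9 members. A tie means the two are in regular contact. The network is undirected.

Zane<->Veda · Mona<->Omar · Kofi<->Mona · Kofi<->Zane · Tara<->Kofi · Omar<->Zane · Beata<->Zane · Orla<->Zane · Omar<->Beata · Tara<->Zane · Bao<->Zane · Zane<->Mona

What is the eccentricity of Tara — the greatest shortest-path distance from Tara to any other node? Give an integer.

2

Distances from Tara: Bao:2, Beata:2, Kofi:1, Mona:2, Omar:2, Orla:2, Veda:2, Zane:1.
The largest is 2 (to Beata, Orla, Omar, Veda, Bao, and Mona), so the eccentricity of Tara is 2.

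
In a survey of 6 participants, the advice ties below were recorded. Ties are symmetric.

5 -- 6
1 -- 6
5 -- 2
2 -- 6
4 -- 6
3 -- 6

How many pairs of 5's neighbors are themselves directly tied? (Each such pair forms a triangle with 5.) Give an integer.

5's neighbors: 2 and 6.
Neighbor pairs that are themselves tied: 5–2–6. Each forms one triangle with 5, for 1 in total.

1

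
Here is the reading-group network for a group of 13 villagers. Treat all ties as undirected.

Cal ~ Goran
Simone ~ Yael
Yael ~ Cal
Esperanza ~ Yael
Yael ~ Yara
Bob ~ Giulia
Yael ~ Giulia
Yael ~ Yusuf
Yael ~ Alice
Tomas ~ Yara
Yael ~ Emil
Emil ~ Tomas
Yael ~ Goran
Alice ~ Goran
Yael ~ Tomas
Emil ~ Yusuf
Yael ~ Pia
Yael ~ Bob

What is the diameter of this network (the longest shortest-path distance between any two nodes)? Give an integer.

2

Eccentricity of each node (its greatest distance to any other): Alice:2, Bob:2, Cal:2, Emil:2, Esperanza:2, Giulia:2, Goran:2, Pia:2, Simone:2, Tomas:2, Yael:1, Yara:2, Yusuf:2.
The maximum eccentricity is 2, realized for instance by the pair Bob–Tomas via Bob – Yael – Tomas. So the diameter is 2.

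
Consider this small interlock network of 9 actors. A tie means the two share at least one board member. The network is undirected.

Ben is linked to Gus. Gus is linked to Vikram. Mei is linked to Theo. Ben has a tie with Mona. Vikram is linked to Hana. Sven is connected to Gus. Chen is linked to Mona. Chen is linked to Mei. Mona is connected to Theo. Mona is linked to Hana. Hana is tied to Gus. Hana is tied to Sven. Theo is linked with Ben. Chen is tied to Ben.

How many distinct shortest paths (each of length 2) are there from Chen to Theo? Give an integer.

The shortest distance is 2. The length-2 paths are: Chen–Ben–Theo; Chen–Mei–Theo; Chen–Mona–Theo.
That gives 3 distinct shortest paths.

3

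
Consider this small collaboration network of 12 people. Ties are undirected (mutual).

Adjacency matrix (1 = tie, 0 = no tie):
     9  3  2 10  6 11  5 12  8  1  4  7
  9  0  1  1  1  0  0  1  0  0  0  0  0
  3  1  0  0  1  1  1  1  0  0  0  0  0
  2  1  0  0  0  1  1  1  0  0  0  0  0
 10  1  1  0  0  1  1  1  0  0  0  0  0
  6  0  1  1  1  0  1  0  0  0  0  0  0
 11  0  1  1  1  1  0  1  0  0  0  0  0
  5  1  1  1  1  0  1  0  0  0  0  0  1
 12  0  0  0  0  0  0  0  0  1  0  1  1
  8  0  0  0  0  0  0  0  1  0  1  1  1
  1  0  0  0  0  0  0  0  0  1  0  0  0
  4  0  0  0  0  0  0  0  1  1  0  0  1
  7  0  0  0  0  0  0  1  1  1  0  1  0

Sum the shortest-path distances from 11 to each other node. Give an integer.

Distances from 11: 1:4, 2:1, 3:1, 4:3, 5:1, 6:1, 7:2, 8:3, 9:2, 10:1, 12:3.
Sum = 4 + 1 + 1 + 3 + 1 + 1 + 2 + 3 + 2 + 1 + 3 = 22.

22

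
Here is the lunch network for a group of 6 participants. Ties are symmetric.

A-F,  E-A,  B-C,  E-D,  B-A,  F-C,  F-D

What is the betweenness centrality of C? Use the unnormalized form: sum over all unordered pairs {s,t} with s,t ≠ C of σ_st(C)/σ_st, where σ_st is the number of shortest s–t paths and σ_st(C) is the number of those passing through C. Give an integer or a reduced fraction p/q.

Pairs whose geodesics pass through C — B–F: 1/2; B–D: 1/3.
All other pairs contribute 0.
Summing the contributions gives betweenness(C) = 5/6.

5/6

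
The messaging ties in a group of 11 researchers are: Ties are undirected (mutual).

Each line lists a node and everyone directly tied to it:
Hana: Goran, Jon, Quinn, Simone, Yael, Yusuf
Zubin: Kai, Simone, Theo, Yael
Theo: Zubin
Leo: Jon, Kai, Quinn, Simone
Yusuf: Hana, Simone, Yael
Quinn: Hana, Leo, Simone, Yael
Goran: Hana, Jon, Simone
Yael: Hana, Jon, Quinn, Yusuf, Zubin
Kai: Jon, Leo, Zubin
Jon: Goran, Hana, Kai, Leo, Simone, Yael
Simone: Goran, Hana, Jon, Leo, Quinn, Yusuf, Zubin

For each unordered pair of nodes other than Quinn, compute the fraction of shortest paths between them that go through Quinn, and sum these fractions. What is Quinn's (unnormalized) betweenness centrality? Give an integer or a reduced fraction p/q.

31/30

Pairs whose geodesics pass through Quinn — Leo–Hana: 1/3; Leo–Yael: 1/2; Yael–Simone: 1/5.
All other pairs contribute 0.
Summing the contributions gives betweenness(Quinn) = 31/30.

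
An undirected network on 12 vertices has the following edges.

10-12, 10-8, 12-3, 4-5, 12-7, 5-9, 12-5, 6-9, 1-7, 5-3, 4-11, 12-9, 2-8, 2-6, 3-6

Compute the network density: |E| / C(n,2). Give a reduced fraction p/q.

5/22

There are 15 edges and 12 nodes, so the maximum possible is C(12,2) = 66.
Density = 15/66 = 5/22.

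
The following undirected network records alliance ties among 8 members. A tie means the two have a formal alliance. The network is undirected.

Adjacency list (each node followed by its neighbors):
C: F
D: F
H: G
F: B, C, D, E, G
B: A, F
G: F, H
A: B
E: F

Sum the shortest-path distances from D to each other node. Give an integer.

Distances from D: A:3, B:2, C:2, E:2, F:1, G:2, H:3.
Sum = 3 + 2 + 2 + 2 + 1 + 2 + 3 = 15.

15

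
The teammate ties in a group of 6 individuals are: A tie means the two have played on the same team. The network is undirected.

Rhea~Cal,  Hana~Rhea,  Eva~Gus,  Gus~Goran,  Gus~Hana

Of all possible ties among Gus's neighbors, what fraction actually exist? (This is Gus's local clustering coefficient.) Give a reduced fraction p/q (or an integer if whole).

Gus's neighbors: Eva, Goran, and Hana (k = 3).
Possible neighbor pairs: C(3,2) = 3. Edges among them: none → e = 0.
Clustering(Gus) = 0/3 = 0.

0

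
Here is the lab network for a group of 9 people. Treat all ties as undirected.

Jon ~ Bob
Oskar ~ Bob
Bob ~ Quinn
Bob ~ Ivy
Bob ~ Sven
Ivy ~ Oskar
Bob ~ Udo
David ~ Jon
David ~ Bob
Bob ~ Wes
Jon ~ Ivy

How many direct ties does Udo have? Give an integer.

Udo is directly tied to Bob. That is 1 neighbor, so the degree of Udo is 1.

1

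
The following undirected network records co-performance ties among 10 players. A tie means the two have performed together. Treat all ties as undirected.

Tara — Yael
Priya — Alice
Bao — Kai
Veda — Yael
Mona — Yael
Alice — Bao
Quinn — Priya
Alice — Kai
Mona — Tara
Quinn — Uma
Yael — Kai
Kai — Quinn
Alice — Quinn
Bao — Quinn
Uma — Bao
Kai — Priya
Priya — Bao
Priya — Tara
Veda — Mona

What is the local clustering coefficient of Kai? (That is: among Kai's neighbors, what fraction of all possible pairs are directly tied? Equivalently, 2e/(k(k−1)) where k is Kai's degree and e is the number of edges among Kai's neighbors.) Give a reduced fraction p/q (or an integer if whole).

3/5

Kai's neighbors: Alice, Bao, Priya, Quinn, and Yael (k = 5).
Possible neighbor pairs: C(5,2) = 10. Edges among them: Alice–Bao, Alice–Priya, Alice–Quinn, Bao–Priya, Bao–Quinn, Priya–Quinn → e = 6.
Clustering(Kai) = 6/10 = 3/5.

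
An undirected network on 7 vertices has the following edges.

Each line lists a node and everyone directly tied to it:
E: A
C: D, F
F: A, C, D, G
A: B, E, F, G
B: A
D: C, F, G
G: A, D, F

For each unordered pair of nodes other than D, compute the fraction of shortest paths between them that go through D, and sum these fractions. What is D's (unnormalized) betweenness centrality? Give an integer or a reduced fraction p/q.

1/2

Pairs whose geodesics pass through D — G–C: 1/2.
All other pairs contribute 0.
Summing the contributions gives betweenness(D) = 1/2.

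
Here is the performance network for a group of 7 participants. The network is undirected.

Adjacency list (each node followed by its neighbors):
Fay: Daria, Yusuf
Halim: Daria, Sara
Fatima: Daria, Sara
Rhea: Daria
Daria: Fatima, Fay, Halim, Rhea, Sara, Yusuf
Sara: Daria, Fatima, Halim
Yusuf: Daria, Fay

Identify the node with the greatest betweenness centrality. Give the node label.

Unnormalized betweenness of each node: Daria:23/2, Fatima:0, Fay:0, Halim:0, Rhea:0, Sara:1/2, Yusuf:0.
Daria has the largest value, 23/2, making it the main broker — the node through which the most shortest paths run.

Daria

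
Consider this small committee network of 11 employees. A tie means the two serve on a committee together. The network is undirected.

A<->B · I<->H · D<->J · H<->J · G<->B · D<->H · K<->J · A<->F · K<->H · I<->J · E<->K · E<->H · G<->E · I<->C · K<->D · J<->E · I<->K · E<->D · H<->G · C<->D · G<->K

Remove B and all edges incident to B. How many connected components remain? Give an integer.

Without B, the remaining ties split the others into: {C, D, E, G, H, I, J, K}; {A, F}.
That's 2 separate components.

2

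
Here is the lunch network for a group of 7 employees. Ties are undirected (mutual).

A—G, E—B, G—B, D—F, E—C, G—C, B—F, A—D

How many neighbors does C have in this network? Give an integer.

C is directly tied to E and G. That is 2 neighbors, so the degree of C is 2.

2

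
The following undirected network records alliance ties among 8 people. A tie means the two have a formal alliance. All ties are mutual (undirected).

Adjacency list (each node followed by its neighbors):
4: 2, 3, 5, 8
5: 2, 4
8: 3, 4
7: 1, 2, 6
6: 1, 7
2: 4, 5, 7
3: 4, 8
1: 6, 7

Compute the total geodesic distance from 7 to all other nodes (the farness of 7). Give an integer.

Distances from 7: 1:1, 2:1, 3:3, 4:2, 5:2, 6:1, 8:3.
Sum = 1 + 1 + 3 + 2 + 2 + 1 + 3 = 13.

13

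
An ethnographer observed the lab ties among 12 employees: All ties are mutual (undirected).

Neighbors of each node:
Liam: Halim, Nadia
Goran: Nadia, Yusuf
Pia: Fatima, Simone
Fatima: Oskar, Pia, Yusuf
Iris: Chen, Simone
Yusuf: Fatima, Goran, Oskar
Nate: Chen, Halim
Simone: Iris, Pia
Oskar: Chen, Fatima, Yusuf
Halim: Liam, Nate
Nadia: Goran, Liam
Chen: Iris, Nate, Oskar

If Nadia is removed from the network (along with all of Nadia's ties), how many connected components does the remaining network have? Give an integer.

Nadia's neighbors (Goran and Liam) remain reachable from one another through other ties, so the rest of the network stays in one piece.

1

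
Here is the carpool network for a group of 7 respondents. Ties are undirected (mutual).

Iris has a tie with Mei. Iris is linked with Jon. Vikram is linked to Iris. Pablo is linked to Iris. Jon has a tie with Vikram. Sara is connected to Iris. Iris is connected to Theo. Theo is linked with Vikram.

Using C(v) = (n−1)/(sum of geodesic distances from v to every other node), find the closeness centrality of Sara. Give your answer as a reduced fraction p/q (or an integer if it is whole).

6/11

Distances from Sara: Iris:1, Jon:2, Mei:2, Pablo:2, Theo:2, Vikram:2. Sum = 11.
n = 7, so closeness = 6/11.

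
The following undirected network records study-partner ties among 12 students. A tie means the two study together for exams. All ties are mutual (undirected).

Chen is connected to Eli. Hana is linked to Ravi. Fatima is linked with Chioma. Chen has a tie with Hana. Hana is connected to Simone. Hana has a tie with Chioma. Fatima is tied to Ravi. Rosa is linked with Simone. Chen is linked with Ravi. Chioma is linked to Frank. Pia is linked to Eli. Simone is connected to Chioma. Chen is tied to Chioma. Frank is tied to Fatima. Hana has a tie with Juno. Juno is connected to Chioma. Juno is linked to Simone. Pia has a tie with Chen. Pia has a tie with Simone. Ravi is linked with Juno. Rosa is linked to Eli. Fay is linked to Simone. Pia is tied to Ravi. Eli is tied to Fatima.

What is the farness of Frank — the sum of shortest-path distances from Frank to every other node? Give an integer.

23

Distances from Frank: Chen:2, Chioma:1, Eli:2, Fatima:1, Fay:3, Hana:2, Juno:2, Pia:3, Ravi:2, Rosa:3, Simone:2.
Sum = 2 + 1 + 2 + 1 + 3 + 2 + 2 + 3 + 2 + 3 + 2 = 23.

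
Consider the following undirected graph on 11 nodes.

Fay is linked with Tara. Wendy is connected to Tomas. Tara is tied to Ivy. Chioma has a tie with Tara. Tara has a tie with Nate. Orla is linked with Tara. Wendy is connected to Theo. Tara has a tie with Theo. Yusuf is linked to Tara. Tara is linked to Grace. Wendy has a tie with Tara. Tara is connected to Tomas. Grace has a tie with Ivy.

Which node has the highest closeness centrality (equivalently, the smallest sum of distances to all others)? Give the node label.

Farness (sum of distances to all others) for each node — Chioma:19, Fay:19, Grace:18, Ivy:18, Nate:19, Orla:19, Tara:10, Theo:18, Tomas:18, Wendy:17, Yusuf:19.
The smallest farness is 10, for Tara, so Tara has the highest closeness.

Tara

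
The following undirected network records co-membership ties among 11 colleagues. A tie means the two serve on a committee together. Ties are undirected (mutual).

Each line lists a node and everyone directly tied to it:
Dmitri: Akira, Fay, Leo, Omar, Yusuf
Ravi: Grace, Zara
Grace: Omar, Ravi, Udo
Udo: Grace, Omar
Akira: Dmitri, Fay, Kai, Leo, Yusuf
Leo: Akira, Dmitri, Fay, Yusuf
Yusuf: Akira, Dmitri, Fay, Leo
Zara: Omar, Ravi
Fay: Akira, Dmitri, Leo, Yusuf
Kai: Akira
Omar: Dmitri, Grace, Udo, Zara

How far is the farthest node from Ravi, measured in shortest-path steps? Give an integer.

5

Distances from Ravi: Akira:4, Dmitri:3, Fay:4, Grace:1, Kai:5, Leo:4, Omar:2, Udo:2, Yusuf:4, Zara:1.
The largest is 5 (to Kai), so the eccentricity of Ravi is 5.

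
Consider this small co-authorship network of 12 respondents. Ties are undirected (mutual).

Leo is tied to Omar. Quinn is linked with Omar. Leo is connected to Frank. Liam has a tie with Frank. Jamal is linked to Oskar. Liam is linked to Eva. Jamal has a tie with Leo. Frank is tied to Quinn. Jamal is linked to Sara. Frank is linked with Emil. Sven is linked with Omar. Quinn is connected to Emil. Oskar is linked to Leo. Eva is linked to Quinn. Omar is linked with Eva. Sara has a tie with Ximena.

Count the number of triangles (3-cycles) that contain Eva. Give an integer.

1

Eva's neighbors: Liam, Omar, and Quinn.
Neighbor pairs that are themselves tied: Eva–Omar–Quinn. Each forms one triangle with Eva, for 1 in total.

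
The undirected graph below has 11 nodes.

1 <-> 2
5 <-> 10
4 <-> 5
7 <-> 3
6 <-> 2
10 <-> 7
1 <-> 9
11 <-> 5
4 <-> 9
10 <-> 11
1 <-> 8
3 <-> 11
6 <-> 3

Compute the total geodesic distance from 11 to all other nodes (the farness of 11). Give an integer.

24

Distances from 11: 1:4, 2:3, 3:1, 4:2, 5:1, 6:2, 7:2, 8:5, 9:3, 10:1.
Sum = 4 + 3 + 1 + 2 + 1 + 2 + 2 + 5 + 3 + 1 = 24.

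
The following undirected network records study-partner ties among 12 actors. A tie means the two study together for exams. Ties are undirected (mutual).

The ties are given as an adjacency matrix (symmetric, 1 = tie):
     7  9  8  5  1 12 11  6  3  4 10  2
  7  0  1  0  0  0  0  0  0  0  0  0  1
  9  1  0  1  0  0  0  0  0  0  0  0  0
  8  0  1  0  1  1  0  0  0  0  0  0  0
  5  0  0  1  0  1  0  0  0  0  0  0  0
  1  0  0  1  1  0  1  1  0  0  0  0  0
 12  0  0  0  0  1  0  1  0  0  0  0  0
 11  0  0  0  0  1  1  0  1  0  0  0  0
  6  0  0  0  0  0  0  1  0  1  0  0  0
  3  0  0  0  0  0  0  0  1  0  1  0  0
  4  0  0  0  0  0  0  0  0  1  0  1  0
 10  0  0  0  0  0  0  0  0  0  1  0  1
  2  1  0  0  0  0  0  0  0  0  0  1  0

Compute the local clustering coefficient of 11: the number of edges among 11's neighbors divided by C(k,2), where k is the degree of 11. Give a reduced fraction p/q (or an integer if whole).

1/3

11's neighbors: 1, 6, and 12 (k = 3).
Possible neighbor pairs: C(3,2) = 3. Edges among them: 1–12 → e = 1.
Clustering(11) = 1/3.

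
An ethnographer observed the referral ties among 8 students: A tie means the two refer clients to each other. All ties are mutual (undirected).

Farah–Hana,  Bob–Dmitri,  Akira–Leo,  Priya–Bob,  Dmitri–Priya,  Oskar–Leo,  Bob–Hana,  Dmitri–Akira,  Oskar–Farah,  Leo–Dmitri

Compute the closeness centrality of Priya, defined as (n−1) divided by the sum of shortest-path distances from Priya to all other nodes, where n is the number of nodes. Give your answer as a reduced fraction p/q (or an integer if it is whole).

Distances from Priya: Akira:2, Bob:1, Dmitri:1, Farah:3, Hana:2, Leo:2, Oskar:3. Sum = 14.
n = 8, so closeness = 7/14 = 1/2.

1/2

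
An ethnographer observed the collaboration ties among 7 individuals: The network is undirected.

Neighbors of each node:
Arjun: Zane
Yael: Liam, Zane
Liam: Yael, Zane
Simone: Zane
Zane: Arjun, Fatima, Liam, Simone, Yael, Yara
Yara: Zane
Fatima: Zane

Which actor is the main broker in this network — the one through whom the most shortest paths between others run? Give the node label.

Unnormalized betweenness of each node: Arjun:0, Fatima:0, Liam:0, Simone:0, Yael:0, Yara:0, Zane:14.
Zane has the largest value, 14, making it the main broker — the node through which the most shortest paths run.

Zane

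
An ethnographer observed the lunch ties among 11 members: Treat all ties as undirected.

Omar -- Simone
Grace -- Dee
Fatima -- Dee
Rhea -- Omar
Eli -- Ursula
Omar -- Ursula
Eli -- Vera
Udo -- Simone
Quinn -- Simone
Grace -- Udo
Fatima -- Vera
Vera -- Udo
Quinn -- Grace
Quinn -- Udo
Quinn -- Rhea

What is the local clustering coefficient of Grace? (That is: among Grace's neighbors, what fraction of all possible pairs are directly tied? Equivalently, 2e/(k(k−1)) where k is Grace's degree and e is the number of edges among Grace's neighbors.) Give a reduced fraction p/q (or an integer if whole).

1/3

Grace's neighbors: Dee, Quinn, and Udo (k = 3).
Possible neighbor pairs: C(3,2) = 3. Edges among them: Quinn–Udo → e = 1.
Clustering(Grace) = 1/3.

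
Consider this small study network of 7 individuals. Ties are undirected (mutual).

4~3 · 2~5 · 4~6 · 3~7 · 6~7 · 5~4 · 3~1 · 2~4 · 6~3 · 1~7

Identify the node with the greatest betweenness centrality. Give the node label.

4

Unnormalized betweenness of each node: 1:0, 2:0, 3:5, 4:8, 5:0, 6:3/2, 7:1/2.
4 has the largest value, 8, making it the main broker — the node through which the most shortest paths run.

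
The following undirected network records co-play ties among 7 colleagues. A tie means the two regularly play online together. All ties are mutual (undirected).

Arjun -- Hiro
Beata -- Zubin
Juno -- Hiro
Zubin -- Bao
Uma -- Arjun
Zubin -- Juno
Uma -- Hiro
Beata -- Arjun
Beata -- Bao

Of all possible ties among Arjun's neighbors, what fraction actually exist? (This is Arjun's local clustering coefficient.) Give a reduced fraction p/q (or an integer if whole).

Arjun's neighbors: Beata, Hiro, and Uma (k = 3).
Possible neighbor pairs: C(3,2) = 3. Edges among them: Hiro–Uma → e = 1.
Clustering(Arjun) = 1/3.

1/3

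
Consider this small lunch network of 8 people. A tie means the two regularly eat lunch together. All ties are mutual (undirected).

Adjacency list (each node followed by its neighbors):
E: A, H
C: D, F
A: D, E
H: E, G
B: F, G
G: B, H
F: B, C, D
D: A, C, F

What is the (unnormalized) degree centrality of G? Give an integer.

2

G is directly tied to B and H. That is 2 neighbors, so the degree of G is 2.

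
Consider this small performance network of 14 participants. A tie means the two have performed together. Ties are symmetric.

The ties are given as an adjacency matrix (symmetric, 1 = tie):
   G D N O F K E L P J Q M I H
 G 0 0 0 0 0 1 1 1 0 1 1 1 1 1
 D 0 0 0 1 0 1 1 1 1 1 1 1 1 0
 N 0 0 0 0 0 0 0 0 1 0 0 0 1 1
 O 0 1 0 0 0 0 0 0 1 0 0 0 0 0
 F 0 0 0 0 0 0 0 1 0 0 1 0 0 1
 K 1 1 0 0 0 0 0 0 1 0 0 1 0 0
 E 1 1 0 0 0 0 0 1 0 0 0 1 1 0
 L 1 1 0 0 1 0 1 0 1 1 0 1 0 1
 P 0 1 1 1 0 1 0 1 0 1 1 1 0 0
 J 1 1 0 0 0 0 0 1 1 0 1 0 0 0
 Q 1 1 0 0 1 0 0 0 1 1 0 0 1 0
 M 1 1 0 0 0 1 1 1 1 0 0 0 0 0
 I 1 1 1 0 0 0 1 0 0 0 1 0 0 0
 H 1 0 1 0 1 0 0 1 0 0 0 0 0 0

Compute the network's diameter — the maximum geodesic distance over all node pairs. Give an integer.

3

Eccentricity of each node (its greatest distance to any other): D:2, E:2, F:3, G:3, H:3, I:2, J:2, K:3, L:2, M:2, N:2, O:3, P:2, Q:2.
The maximum eccentricity is 3, realized for instance by the pair G–O via G – K – P – O. So the diameter is 3.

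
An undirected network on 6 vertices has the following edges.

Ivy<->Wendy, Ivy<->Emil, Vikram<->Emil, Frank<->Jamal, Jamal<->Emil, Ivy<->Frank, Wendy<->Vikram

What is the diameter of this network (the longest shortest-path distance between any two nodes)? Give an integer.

3

Eccentricity of each node (its greatest distance to any other): Emil:2, Frank:3, Ivy:2, Jamal:3, Vikram:3, Wendy:3.
The maximum eccentricity is 3, realized for instance by the pair Frank–Vikram via Frank – Ivy – Wendy – Vikram. So the diameter is 3.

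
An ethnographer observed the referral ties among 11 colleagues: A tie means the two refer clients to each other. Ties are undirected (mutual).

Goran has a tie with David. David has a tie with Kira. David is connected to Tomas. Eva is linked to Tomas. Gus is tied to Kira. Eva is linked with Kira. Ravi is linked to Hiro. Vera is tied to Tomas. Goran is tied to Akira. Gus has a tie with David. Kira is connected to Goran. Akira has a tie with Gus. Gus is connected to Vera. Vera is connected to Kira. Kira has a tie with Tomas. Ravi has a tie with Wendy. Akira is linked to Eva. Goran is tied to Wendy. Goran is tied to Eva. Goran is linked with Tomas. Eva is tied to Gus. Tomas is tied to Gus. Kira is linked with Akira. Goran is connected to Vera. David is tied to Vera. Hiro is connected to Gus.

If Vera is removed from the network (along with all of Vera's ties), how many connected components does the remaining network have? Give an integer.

1

Vera's neighbors (David, Goran, Gus, Kira, and Tomas) remain reachable from one another through other ties, so the rest of the network stays in one piece.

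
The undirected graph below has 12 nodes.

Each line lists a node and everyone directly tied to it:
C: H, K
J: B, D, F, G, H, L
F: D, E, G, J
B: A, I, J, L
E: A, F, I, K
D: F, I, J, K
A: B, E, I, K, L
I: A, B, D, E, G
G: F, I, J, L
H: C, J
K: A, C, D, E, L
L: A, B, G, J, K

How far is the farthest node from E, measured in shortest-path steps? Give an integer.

3

Distances from E: A:1, B:2, C:2, D:2, F:1, G:2, H:3, I:1, J:2, K:1, L:2.
The largest is 3 (to H), so the eccentricity of E is 3.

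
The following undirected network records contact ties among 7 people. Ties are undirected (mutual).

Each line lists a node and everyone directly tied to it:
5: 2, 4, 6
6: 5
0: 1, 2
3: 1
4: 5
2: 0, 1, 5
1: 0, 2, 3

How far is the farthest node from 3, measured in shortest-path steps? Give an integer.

4

Distances from 3: 0:2, 1:1, 2:2, 4:4, 5:3, 6:4.
The largest is 4 (to 6 and 4), so the eccentricity of 3 is 4.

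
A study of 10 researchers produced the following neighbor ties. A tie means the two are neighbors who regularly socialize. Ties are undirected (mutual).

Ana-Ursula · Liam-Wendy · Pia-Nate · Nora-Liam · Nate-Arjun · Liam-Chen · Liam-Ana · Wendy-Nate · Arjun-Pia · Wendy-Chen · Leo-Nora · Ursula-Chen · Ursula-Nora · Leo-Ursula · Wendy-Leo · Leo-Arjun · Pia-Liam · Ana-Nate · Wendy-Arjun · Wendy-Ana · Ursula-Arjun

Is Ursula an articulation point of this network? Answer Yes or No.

No

Even without Ursula, every remaining node can still reach every other (the residual graph is connected), so Ursula is not a cut vertex.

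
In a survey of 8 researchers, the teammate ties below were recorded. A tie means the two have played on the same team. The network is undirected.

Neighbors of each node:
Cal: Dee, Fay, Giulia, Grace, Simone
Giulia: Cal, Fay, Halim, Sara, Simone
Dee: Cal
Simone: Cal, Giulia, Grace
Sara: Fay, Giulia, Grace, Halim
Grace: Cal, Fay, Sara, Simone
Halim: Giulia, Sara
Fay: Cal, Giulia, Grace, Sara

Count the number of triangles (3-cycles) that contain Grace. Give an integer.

Grace's neighbors: Cal, Fay, Sara, and Simone.
Neighbor pairs that are themselves tied: Grace–Cal–Fay; Grace–Cal–Simone; Grace–Fay–Sara. Each forms one triangle with Grace, for 3 in total.

3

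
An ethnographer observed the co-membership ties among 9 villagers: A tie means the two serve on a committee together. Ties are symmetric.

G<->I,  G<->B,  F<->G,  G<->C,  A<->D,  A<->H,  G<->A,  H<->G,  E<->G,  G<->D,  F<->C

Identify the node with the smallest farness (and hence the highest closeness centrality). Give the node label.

G

Farness (sum of distances to all others) for each node — A:13, B:15, C:14, D:14, E:15, F:14, G:8, H:14, I:15.
The smallest farness is 8, for G, so G has the highest closeness.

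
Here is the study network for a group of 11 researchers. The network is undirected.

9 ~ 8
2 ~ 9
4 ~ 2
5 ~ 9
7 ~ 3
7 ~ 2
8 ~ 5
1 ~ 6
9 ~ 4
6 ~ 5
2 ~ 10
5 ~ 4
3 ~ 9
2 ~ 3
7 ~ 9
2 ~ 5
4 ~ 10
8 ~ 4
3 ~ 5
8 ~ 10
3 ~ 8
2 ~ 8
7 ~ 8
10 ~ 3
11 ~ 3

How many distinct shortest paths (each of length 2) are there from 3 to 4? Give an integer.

5

The shortest distance is 2. The length-2 paths are: 3–2–4; 3–9–4; 3–5–4; 3–10–4; 3–8–4.
That gives 5 distinct shortest paths.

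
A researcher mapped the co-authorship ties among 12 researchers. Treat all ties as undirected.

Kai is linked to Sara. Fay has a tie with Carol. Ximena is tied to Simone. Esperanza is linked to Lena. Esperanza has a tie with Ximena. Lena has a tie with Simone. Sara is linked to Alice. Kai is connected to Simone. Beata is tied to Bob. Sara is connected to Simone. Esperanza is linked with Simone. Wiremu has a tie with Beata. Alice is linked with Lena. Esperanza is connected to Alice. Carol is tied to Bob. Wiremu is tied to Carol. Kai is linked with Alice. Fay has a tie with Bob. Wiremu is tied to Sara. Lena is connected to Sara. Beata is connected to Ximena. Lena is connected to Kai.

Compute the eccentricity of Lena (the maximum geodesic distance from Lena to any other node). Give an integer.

Distances from Lena: Alice:1, Beata:3, Bob:4, Carol:3, Esperanza:1, Fay:4, Kai:1, Sara:1, Simone:1, Wiremu:2, Ximena:2.
The largest is 4 (to Bob and Fay), so the eccentricity of Lena is 4.

4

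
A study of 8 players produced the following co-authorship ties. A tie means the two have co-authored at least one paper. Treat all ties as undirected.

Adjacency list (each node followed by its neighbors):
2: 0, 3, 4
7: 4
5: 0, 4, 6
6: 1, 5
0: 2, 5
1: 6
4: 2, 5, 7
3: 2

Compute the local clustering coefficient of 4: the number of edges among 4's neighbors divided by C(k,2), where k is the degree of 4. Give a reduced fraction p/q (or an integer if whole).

4's neighbors: 2, 5, and 7 (k = 3).
Possible neighbor pairs: C(3,2) = 3. Edges among them: none → e = 0.
Clustering(4) = 0/3 = 0.

0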